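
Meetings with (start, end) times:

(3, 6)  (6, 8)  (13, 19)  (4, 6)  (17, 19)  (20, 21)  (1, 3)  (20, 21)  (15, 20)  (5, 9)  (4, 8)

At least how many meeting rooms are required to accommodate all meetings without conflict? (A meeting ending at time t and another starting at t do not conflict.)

4

starts: [1, 3, 4, 4, 5, 6, 13, 15, 17, 20, 20]
ends:   [3, 6, 6, 8, 8, 9, 19, 19, 20, 21, 21]
s1→1 e3→0 s3→1 s4→2 s4→3 s5→4  — peak 4.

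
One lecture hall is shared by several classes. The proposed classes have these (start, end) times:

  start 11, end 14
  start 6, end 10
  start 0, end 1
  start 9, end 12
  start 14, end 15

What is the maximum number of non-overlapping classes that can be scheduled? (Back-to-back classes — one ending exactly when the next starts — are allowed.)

Greedy by earliest finish: after sorting by end time, pick each interval compatible with the last pick.
By end time: (0,1), (6,10), (9,12), (11,14), (14,15).
Pick (0,1); next start ≥ 1 → (6,10); next start ≥ 10 → (11,14); next start ≥ 14 → (14,15).
Selected 4 classes.

4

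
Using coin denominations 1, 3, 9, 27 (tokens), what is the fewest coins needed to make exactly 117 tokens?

5

117 − 4×27→9 − 1×9→0
Total coins = 4 + 1 = 5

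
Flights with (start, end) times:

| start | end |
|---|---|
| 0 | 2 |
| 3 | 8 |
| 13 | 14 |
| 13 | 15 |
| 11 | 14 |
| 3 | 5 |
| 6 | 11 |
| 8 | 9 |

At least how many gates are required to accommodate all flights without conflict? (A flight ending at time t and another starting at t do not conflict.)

starts: [0, 3, 3, 6, 8, 11, 13, 13]
ends:   [2, 5, 8, 9, 11, 14, 14, 15]
s0→1 e2→0 s3→1 s3→2 e5→1 s6→2 e8→1 s8→2 e9→1 e11→0 s11→1 s13→2 s13→3  — peak 3.

3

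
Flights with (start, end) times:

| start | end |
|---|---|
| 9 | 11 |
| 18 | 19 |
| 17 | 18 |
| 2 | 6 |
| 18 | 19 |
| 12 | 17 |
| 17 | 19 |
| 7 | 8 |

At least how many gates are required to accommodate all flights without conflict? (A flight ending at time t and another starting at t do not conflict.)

3

Events (time:±→running): 2:+→1 6:-→0 7:+→1 8:-→0 9:+→1 11:-→0 12:+→1 17:-→0 17:+→1 17:+→2 18:-→1 18:+→2 18:+→3 … peak 3.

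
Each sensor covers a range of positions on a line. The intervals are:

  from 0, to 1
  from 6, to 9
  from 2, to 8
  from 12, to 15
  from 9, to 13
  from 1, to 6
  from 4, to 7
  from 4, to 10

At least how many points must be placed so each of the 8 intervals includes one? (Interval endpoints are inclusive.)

Sort by right endpoint; whenever an interval is uncovered, place a point at its right end.
By right end: [0,1]  [1,6]  [4,7]  [2,8]  [6,9]  [4,10]  [9,13]  [12,15]
[0,1] uncovered → point at 1; [4,7] uncovered → point at 7; [9,13] uncovered → point at 13.
Points: 1, 7, 13 (3 total).

3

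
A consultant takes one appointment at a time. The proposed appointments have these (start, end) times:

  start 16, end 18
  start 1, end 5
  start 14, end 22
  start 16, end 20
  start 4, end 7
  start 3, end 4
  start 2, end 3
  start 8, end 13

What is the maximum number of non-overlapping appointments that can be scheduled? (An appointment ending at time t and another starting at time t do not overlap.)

5

Greedy by earliest finish: after sorting by end time, pick each interval compatible with the last pick.
By end time: (2,3), (3,4), (1,5), (4,7), (8,13), (16,18), (16,20), (14,22).
Pick (2,3); next start ≥ 3 → (3,4); next start ≥ 4 → (4,7); next start ≥ 7 → (8,13); next start ≥ 13 → (16,18).
Selected 5 appointments.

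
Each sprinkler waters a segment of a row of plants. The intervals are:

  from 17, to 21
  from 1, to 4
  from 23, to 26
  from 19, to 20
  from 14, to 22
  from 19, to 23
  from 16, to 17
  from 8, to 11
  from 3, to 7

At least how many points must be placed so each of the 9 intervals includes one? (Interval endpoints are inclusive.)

5

Sort by right endpoint; whenever an interval is uncovered, place a point at its right end.
By right end: [1,4]  [3,7]  [8,11]  [16,17]  [19,20]  [17,21]  [14,22]  [19,23]  [23,26]
[1,4] uncovered → point at 4; [8,11] uncovered → point at 11; [16,17] uncovered → point at 17; [19,20] uncovered → point at 20; [23,26] uncovered → point at 26.
Points: 4, 11, 17, 20, 26 (5 total).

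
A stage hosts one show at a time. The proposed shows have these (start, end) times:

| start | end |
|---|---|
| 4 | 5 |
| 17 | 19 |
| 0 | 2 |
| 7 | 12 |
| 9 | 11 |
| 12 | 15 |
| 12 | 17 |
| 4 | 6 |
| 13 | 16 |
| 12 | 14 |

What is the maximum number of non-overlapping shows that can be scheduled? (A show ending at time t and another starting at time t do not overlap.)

Greedy by earliest finish: after sorting by end time, pick each interval compatible with the last pick.
Sorted by end: (0,2)  (4,5)  (4,6)  (9,11)  (7,12)  (12,14)  (12,15)  (13,16)  (12,17)  (17,19)
take (0,2); take (4,5); take (9,11); take (12,14); skip (12,15); skip (13,16); take (17,19).
Selected 5 shows.

5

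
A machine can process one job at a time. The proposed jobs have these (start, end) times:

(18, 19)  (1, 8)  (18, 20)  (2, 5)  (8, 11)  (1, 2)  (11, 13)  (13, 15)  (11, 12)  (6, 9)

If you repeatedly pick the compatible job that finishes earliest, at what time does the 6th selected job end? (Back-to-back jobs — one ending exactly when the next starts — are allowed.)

19

Greedy by earliest finish: after sorting by end time, pick each interval compatible with the last pick.
Sorted by end: (1,2)  (2,5)  (1,8)  (6,9)  (8,11)  (11,12)  (11,13)  (13,15)  (18,19)  (18,20)
take (1,2); take (2,5); take (6,9); take (11,12); skip (11,13); take (13,15); take (18,19).
Selected: (1,2) (2,5) (6,9) (11,12) (13,15) (18,19)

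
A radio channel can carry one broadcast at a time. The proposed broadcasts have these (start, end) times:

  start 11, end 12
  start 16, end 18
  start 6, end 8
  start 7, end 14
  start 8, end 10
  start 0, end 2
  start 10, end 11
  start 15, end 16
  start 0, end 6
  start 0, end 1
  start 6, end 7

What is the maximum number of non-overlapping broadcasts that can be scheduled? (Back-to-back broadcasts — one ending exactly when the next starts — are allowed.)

By end time: (0,1), (0,2), (0,6), (6,7), (6,8), (8,10), (10,11), (11,12), (7,14), (15,16), (16,18).
Pick (0,1); next start ≥ 1 → (6,7); next start ≥ 7 → (8,10); next start ≥ 10 → (10,11); next start ≥ 11 → (11,12); next start ≥ 12 → (15,16); next start ≥ 16 → (16,18).
Selected 7 broadcasts.

7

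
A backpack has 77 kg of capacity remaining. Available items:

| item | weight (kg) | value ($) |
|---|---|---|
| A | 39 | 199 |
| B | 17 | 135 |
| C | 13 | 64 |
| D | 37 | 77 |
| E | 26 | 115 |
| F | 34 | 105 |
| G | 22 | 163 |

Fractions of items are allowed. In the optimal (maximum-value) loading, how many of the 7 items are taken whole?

Ratios (sorted): B 7.94, G 7.41, A 5.10, C 4.92, E 4.42, F 3.09, D 2.08
take B (17 @ 135); take G (22 @ 163); take 38/39 of A → 193.90. Capacity used 77/77.
2 item(s) taken whole; one partial (take 38/39 of A).

2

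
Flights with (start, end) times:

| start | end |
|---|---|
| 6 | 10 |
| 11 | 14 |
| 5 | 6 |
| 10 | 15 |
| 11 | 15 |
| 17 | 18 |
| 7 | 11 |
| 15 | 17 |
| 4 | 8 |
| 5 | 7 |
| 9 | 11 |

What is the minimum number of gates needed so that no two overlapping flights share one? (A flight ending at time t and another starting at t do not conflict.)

starts: [4, 5, 5, 6, 7, 9, 10, 11, 11, 15, 17]
ends:   [6, 7, 8, 10, 11, 11, 14, 15, 15, 17, 18]
s4→1 s5→2 s5→3  — peak 3.

3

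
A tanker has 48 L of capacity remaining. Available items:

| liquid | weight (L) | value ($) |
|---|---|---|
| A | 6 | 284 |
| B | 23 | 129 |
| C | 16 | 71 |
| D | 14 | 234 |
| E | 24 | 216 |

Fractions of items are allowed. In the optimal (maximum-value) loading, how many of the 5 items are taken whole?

Greedy by value/weight ratio, highest first.
Order: A (284/6=47.33) > D (234/14=16.71) > E (216/24=9.00) > B (129/23=5.61) > C (71/16=4.44)
Fill: take A (6 @ 284) → take D (14 @ 234) → take E (24 @ 216) → take 4/23 of B → 22.43; 48/48 used.
3 item(s) taken whole; one partial (take 4/23 of B).

3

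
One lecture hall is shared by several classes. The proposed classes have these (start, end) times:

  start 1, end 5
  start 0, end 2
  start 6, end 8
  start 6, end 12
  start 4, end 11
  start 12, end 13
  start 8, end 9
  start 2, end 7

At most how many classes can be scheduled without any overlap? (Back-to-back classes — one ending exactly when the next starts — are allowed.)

Order by finish time; keep every interval that doesn't clash with the previous kept one.
By end time: (0,2), (1,5), (2,7), (6,8), (8,9), (4,11), (6,12), (12,13).
Pick (0,2); next start ≥ 2 → (2,7); next start ≥ 7 → (8,9); next start ≥ 9 → (12,13).
Selected 4 classes.

4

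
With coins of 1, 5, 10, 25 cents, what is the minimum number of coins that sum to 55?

3

Use the largest denomination that fits, subtract, and repeat.
55 = 2×25 + 1×5
Total coins = 2 + 1 = 3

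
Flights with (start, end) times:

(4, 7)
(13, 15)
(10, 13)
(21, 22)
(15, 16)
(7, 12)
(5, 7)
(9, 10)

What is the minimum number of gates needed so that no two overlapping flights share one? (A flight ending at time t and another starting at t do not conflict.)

starts: [4, 5, 7, 9, 10, 13, 15, 21]
ends:   [7, 7, 10, 12, 13, 15, 16, 22]
s4→1 s5→2  — peak 2.

2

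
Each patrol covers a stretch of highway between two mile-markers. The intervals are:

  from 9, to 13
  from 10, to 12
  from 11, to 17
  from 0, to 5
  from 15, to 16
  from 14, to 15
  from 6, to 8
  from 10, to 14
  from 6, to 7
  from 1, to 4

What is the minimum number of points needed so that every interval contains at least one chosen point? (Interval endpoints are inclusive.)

4

Process intervals by earliest right end; each time one isn't hit yet, stab at its right endpoint.
Sorted: [1,4] [0,5] [6,7] [6,8] [10,12] [9,13] [10,14] [14,15] [15,16] [11,17]
{[1,4],[0,5]} hit by 4; {[6,7],[6,8]} hit by 7; {[10,12],[9,13],[10,14]} hit by 12; {[14,15],[15,16],[11,17]} hit by 15.
Points: 4, 7, 12, 15 (4 total).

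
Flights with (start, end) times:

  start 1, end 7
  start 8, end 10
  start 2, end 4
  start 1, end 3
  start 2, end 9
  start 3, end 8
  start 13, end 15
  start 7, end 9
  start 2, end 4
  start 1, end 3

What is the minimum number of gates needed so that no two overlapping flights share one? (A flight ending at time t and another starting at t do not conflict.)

Count concurrent intervals with a sweep; the peak is the room count.
Events (time:±→running): 1:+→1 1:+→2 1:+→3 2:+→4 2:+→5 2:+→6 … peak 6.

6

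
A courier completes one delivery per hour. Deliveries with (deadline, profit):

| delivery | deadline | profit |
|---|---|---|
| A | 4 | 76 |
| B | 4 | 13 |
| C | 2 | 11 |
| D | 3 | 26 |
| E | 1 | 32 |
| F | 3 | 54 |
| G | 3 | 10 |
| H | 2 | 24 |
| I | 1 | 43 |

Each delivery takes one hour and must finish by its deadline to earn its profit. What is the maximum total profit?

199

Take jobs in profit order; each goes to the latest open slot no later than its deadline.
Profit order: A=76 F=54 I=43 E=32 D=26 H=24 B=13 C=11 G=10
Assign: A→slot 4, F→slot 3, I→slot 1, E skipped, D→slot 2, H skipped, B skipped, C skipped, G skipped.
Slots: [1:I] [2:D] [3:F] [4:A]
Profit = 43 + 26 + 54 + 76 = 199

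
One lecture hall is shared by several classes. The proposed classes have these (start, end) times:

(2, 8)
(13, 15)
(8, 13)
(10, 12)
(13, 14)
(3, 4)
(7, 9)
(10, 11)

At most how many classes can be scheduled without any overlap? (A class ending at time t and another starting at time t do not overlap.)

4

Greedy by earliest finish: after sorting by end time, pick each interval compatible with the last pick.
Sorted by end: (3,4)  (2,8)  (7,9)  (10,11)  (10,12)  (8,13)  (13,14)  (13,15)
take (3,4); take (7,9); take (10,11); skip (8,13); take (13,14); skip (13,15).
Selected 4 classes.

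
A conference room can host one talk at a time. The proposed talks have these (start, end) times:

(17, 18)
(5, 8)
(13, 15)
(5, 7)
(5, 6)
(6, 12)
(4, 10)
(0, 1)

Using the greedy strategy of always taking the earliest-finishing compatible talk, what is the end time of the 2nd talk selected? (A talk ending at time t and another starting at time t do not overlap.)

6

Order by finish time; keep every interval that doesn't clash with the previous kept one.
By end time: (0,1), (5,6), (5,7), (5,8), (4,10), (6,12), (13,15), (17,18).
Pick (0,1); next start ≥ 1 → (5,6); next start ≥ 6 → (6,12); next start ≥ 12 → (13,15); next start ≥ 15 → (17,18).
Selected: (0,1) (5,6) (6,12) (13,15) (17,18)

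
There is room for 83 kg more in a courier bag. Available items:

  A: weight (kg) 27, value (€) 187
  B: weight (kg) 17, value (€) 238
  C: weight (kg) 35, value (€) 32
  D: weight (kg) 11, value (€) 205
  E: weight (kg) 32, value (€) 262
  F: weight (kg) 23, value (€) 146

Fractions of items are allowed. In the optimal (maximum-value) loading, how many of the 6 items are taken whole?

Greedy by value/weight ratio, highest first.
Order: D (205/11=18.64) > B (238/17=14.00) > E (262/32=8.19) > A (187/27=6.93) > F (146/23=6.35) > C (32/35=0.91)
Fill: take D (11 @ 205) → take B (17 @ 238) → take E (32 @ 262) → take 23/27 of A → 159.30; 83/83 used.
3 item(s) taken whole; one partial (take 23/27 of A).

3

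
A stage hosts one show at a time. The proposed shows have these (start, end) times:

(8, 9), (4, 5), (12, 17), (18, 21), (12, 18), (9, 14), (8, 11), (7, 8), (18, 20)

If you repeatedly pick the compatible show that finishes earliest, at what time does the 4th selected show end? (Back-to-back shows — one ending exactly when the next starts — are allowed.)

Order by finish time; keep every interval that doesn't clash with the previous kept one.
Sorted by end: (4,5)  (7,8)  (8,9)  (8,11)  (9,14)  (12,17)  (12,18)  (18,20)  (18,21)
take (4,5); take (7,8); take (8,9); take (9,14); take (18,20).
Selected: (4,5) (7,8) (8,9) (9,14) (18,20)

14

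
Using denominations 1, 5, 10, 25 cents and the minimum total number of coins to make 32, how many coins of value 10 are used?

Use the largest denomination that fits, subtract, and repeat.
32 = 1×25 + 1×5 + 2×1
Count of 10: 0

0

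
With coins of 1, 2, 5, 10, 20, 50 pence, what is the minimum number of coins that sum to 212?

6

Use the largest denomination that fits, subtract, and repeat.
212 − 4×50→12 − 1×10→2 − 1×2→0
Total coins = 4 + 1 + 1 = 6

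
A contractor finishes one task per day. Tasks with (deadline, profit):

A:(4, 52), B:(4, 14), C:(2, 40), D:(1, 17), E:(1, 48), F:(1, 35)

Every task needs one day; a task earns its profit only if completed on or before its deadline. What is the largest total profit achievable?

154

Profit order: A=52 E=48 C=40 F=35 D=17 B=14
Assign: A→slot 4, E→slot 1, C→slot 2, F skipped, D skipped, B→slot 3.
Slots: [1:E] [2:C] [3:B] [4:A]
Profit = 48 + 40 + 14 + 52 = 154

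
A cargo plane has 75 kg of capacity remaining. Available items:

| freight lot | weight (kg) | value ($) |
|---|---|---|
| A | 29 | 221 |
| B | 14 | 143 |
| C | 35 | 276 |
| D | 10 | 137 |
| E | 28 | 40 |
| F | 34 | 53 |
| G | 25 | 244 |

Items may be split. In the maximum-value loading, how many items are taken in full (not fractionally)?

Sort by value per unit weight and fill in that order.
Order: D (137/10=13.70) > B (143/14=10.21) > G (244/25=9.76) > C (276/35=7.89) > A (221/29=7.62) > F (53/34=1.56) > E (40/28=1.43)
Fill: take D (10 @ 137) → take B (14 @ 143) → take G (25 @ 244) → take 26/35 of C → 205.03; 75/75 used.
3 item(s) taken whole; one partial (take 26/35 of C).

3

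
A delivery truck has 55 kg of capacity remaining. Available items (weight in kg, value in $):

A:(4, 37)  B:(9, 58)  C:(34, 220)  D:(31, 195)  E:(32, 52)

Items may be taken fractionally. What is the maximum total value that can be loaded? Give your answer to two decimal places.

Greedy by value/weight ratio, highest first.
Order: A (37/4=9.25) > C (220/34=6.47) > B (58/9=6.44) > D (195/31=6.29) > E (52/32=1.62)
Fill: take A (4 @ 37) → take C (34 @ 220) → take B (9 @ 58) → take 8/31 of D → 50.32; 55/55 used.
Total value = 365.32

365.32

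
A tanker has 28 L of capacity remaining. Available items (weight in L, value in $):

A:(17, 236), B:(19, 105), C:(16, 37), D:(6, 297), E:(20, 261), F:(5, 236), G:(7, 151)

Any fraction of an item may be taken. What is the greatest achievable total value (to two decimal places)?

Ratios (sorted): D 49.50, F 47.20, G 21.57, A 13.88, E 13.05, B 5.53, C 2.31
take D (6 @ 297); take F (5 @ 236); take G (7 @ 151); take 10/17 of A → 138.82. Capacity used 28/28.
Total value = 822.82

822.82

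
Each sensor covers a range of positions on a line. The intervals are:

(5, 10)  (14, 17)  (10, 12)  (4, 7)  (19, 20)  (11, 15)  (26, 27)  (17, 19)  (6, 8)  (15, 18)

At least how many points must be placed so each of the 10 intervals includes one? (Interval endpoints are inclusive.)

Process intervals by earliest right end; each time one isn't hit yet, stab at its right endpoint.
Sorted: [4,7] [6,8] [5,10] [10,12] [11,15] [14,17] [15,18] [17,19] [19,20] [26,27]
{[4,7],[6,8],[5,10]} hit by 7; {[10,12],[11,15]} hit by 12; {[14,17],[15,18],[17,19]} hit by 17; {[19,20]} hit by 20; {[26,27]} hit by 27.
Points: 7, 12, 17, 20, 27 (5 total).

5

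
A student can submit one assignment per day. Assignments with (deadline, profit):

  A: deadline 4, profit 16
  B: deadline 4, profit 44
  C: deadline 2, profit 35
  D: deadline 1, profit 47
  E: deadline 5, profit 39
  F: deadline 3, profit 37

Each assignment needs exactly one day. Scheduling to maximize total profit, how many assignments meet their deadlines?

Take jobs in profit order; each goes to the latest open slot no later than its deadline.
By profit: D(d1,47), B(d4,44), E(d5,39), F(d3,37), C(d2,35), A(d4,16)
D→slot 1; B→slot 4; E→slot 5; F→slot 3; C→slot 2; A skipped.
5 of 6 scheduled.

5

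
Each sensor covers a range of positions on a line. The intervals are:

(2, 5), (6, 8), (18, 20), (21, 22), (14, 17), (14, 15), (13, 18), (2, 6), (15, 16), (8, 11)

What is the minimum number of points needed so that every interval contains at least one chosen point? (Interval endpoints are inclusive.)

Process intervals by earliest right end; each time one isn't hit yet, stab at its right endpoint.
By right end: [2,5]  [2,6]  [6,8]  [8,11]  [14,15]  [15,16]  [14,17]  [13,18]  [18,20]  [21,22]
[2,5] uncovered → point at 5; [6,8] uncovered → point at 8; [14,15] uncovered → point at 15; [18,20] uncovered → point at 20; [21,22] uncovered → point at 22.
Points: 5, 8, 15, 20, 22 (5 total).

5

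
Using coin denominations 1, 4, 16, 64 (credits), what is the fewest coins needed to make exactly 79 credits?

79 = 1×64 + 3×4 + 3×1
Total coins = 1 + 3 + 3 = 7

7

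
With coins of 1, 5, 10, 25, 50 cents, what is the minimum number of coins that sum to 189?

9

189 − 3×50→39 − 1×25→14 − 1×10→4 − 4×1→0
Total coins = 3 + 1 + 1 + 4 = 9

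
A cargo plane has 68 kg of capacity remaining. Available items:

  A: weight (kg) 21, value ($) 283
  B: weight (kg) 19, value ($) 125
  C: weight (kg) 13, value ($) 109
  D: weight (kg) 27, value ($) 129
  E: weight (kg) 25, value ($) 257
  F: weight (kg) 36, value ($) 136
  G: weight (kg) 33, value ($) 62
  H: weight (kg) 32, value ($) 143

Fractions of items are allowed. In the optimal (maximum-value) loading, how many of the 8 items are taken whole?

3

Order: A (283/21=13.48) > E (257/25=10.28) > C (109/13=8.38) > B (125/19=6.58) > D (129/27=4.78) > H (143/32=4.47) > F (136/36=3.78) > G (62/33=1.88)
Fill: take A (21 @ 283) → take E (25 @ 257) → take C (13 @ 109) → take 9/19 of B → 59.21; 68/68 used.
3 item(s) taken whole; one partial (take 9/19 of B).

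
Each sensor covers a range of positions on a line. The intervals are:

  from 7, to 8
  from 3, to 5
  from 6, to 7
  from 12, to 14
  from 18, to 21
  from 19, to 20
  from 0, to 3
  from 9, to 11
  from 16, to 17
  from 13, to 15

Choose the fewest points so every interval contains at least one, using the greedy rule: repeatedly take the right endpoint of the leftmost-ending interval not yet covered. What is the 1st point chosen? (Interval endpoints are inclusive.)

By right end: [0,3]  [3,5]  [6,7]  [7,8]  [9,11]  [12,14]  [13,15]  [16,17]  [19,20]  [18,21]
[0,3] uncovered → point at 3; [6,7] uncovered → point at 7; [9,11] uncovered → point at 11; [12,14] uncovered → point at 14; [16,17] uncovered → point at 17; [19,20] uncovered → point at 20.
Points: 3, 7, 11, 14, 17, 20 (6 total).

3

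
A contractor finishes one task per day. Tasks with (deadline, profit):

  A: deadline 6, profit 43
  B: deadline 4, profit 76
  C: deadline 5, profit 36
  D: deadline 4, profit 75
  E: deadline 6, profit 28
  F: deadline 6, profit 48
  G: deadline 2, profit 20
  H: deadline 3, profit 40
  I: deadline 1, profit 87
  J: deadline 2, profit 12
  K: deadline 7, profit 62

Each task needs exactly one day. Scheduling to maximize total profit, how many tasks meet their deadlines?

7

Sort by profit descending; place each in the latest free slot ≤ its deadline.
By profit: I(d1,87), B(d4,76), D(d4,75), K(d7,62), F(d6,48), A(d6,43), H(d3,40), C(d5,36), E(d6,28), G(d2,20), J(d2,12)
I→slot 1; B→slot 4; D→slot 3; K→slot 7; F→slot 6; A→slot 5; H→slot 2; C skipped; E skipped; G skipped; J skipped.
7 of 11 scheduled.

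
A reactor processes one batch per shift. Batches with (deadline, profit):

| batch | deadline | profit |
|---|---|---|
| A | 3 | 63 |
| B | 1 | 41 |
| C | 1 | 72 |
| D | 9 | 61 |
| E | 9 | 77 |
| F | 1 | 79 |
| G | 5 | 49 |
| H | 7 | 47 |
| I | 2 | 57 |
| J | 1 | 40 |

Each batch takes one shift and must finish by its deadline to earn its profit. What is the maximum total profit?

Sort by profit descending; place each in the latest free slot ≤ its deadline.
By profit: F(d1,79), E(d9,77), C(d1,72), A(d3,63), D(d9,61), I(d2,57), G(d5,49), H(d7,47), B(d1,41), J(d1,40)
F→slot 1; E→slot 9; C skipped; A→slot 3; D→slot 8; I→slot 2; G→slot 5; H→slot 7; B skipped; J skipped.
Profit = 79 + 57 + 63 + 49 + 47 + 61 + 77 = 433

433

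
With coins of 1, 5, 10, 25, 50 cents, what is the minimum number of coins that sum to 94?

8

94 − 1×50→44 − 1×25→19 − 1×10→9 − 1×5→4 − 4×1→0
Total coins = 1 + 1 + 1 + 1 + 4 = 8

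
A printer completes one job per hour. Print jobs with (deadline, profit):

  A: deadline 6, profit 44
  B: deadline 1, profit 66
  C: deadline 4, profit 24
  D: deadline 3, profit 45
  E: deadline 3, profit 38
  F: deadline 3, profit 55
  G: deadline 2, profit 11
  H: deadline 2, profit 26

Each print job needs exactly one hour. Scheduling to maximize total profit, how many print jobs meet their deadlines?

Take jobs in profit order; each goes to the latest open slot no later than its deadline.
Profit order: B=66 F=55 D=45 A=44 E=38 H=26 C=24 G=11
Assign: B→slot 1, F→slot 3, D→slot 2, A→slot 6, E skipped, H skipped, C→slot 4, G skipped.
Slots: [1:B] [2:D] [3:F] [4:C] [6:A]
5 of 8 scheduled.

5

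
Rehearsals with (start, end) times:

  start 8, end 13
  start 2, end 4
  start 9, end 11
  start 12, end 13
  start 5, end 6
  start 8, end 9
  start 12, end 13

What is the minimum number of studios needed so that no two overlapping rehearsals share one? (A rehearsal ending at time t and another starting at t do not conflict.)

Count concurrent intervals with a sweep; the peak is the room count.
starts: [2, 5, 8, 8, 9, 12, 12]
ends:   [4, 6, 9, 11, 13, 13, 13]
s2→1 e4→0 s5→1 e6→0 s8→1 s8→2 e9→1 s9→2 e11→1 s12→2 s12→3  — peak 3.

3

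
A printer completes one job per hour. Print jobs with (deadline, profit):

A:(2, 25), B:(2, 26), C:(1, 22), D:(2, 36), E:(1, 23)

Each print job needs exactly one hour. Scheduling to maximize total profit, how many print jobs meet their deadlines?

2

Sort by profit descending; place each in the latest free slot ≤ its deadline.
By profit: D(d2,36), B(d2,26), A(d2,25), E(d1,23), C(d1,22)
D→slot 2; B→slot 1; A skipped; E skipped; C skipped.
2 of 5 scheduled.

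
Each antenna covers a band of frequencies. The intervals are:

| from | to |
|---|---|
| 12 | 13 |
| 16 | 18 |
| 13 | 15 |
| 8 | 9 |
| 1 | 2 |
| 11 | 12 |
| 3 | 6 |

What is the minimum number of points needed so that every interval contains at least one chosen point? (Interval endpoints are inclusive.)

6

Sort by right endpoint; whenever an interval is uncovered, place a point at its right end.
By right end: [1,2]  [3,6]  [8,9]  [11,12]  [12,13]  [13,15]  [16,18]
[1,2] uncovered → point at 2; [3,6] uncovered → point at 6; [8,9] uncovered → point at 9; [11,12] uncovered → point at 12; [13,15] uncovered → point at 15; [16,18] uncovered → point at 18.
Points: 2, 6, 9, 12, 15, 18 (6 total).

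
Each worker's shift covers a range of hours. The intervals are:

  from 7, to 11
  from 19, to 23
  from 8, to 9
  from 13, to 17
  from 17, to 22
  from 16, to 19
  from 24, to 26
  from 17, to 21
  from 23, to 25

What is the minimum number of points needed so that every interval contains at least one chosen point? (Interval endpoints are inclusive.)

4

Sorted: [8,9] [7,11] [13,17] [16,19] [17,21] [17,22] [19,23] [23,25] [24,26]
{[8,9],[7,11]} hit by 9; {[13,17],[16,19],[17,21],[17,22]} hit by 17; {[19,23],[23,25]} hit by 23; {[24,26]} hit by 26.
Points: 9, 17, 23, 26 (4 total).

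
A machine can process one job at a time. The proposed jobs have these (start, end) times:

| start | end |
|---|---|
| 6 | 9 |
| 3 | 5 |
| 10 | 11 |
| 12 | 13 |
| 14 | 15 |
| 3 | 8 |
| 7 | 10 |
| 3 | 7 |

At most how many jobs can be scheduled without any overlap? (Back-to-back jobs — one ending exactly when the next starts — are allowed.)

5

Sort by end time and greedily take each interval whose start is ≥ the last chosen end.
Sorted by end: (3,5)  (3,7)  (3,8)  (6,9)  (7,10)  (10,11)  (12,13)  (14,15)
take (3,5); take (6,9); skip (7,10); take (10,11); take (12,13); take (14,15).
Selected 5 jobs.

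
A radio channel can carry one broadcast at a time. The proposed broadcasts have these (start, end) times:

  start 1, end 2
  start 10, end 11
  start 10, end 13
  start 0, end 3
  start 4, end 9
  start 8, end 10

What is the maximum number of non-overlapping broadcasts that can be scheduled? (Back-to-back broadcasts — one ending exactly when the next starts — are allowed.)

By end time: (1,2), (0,3), (4,9), (8,10), (10,11), (10,13).
Pick (1,2); next start ≥ 2 → (4,9); next start ≥ 9 → (10,11).
Selected 3 broadcasts.

3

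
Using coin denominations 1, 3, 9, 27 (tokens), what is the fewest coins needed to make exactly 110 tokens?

110 − 4×27→2 − 2×1→0
Total coins = 4 + 2 = 6

6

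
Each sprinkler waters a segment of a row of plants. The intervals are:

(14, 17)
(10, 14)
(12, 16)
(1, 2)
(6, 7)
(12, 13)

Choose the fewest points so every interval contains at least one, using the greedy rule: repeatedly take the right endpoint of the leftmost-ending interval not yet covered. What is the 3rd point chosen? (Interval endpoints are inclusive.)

By right end: [1,2]  [6,7]  [12,13]  [10,14]  [12,16]  [14,17]
[1,2] uncovered → point at 2; [6,7] uncovered → point at 7; [12,13] uncovered → point at 13; [14,17] uncovered → point at 17.
Points: 2, 7, 13, 17 (4 total).

13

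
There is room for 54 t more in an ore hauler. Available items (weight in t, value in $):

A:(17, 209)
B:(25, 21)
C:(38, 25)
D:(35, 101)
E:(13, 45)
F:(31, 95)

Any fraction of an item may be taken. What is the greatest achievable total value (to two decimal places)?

Greedy by value/weight ratio, highest first.
Ratios (sorted): A 12.29, E 3.46, F 3.06, D 2.89, B 0.84, C 0.66
take A (17 @ 209); take E (13 @ 45); take 24/31 of F → 73.55. Capacity used 54/54.
Total value = 327.55

327.55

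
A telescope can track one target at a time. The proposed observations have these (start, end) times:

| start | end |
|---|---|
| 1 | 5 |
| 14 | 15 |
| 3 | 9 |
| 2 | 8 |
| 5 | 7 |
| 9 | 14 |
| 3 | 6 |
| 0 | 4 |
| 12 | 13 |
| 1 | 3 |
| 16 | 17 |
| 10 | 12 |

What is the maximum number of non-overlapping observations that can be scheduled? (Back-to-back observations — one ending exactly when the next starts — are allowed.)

Sort by end time and greedily take each interval whose start is ≥ the last chosen end.
Sorted by end: (1,3)  (0,4)  (1,5)  (3,6)  (5,7)  (2,8)  (3,9)  (10,12)  (12,13)  (9,14)  (14,15)  (16,17)
take (1,3); take (3,6); skip (5,7); skip (3,9); take (10,12); take (12,13); take (14,15); take (16,17).
Selected 6 observations.

6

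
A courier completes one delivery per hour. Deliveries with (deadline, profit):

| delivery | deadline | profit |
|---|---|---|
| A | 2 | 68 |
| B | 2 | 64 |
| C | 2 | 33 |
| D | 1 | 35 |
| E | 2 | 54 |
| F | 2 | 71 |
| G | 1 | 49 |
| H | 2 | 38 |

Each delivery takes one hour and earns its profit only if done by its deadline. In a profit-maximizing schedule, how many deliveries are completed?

Sort by profit descending; place each in the latest free slot ≤ its deadline.
By profit: F(d2,71), A(d2,68), B(d2,64), E(d2,54), G(d1,49), H(d2,38), D(d1,35), C(d2,33)
F→slot 2; A→slot 1; B skipped; E skipped; G skipped; H skipped; D skipped; C skipped.
2 of 8 scheduled.

2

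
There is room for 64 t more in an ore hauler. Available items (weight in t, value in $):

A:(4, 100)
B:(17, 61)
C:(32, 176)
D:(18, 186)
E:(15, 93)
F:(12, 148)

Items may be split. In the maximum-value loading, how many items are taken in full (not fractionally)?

Sort by value per unit weight and fill in that order.
Order: A (100/4=25.00) > F (148/12=12.33) > D (186/18=10.33) > E (93/15=6.20) > C (176/32=5.50) > B (61/17=3.59)
Fill: take A (4 @ 100) → take F (12 @ 148) → take D (18 @ 186) → take E (15 @ 93) → take 15/32 of C → 82.50; 64/64 used.
4 item(s) taken whole; one partial (take 15/32 of C).

4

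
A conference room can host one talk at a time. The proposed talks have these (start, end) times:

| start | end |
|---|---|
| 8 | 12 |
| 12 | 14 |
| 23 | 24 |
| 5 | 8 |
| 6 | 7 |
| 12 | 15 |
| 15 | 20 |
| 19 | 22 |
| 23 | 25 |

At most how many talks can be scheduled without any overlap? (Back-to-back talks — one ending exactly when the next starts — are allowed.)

5

Greedy by earliest finish: after sorting by end time, pick each interval compatible with the last pick.
By end time: (6,7), (5,8), (8,12), (12,14), (12,15), (15,20), (19,22), (23,24), (23,25).
Pick (6,7); next start ≥ 7 → (8,12); next start ≥ 12 → (12,14); next start ≥ 14 → (15,20); next start ≥ 20 → (23,24).
Selected 5 talks.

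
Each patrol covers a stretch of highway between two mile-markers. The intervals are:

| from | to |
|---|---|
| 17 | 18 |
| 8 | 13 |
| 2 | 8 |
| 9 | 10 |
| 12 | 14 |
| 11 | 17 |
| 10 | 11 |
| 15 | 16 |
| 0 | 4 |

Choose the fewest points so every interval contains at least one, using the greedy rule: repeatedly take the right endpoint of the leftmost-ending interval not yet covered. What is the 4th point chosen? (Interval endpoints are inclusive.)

16

Sorted: [0,4] [2,8] [9,10] [10,11] [8,13] [12,14] [15,16] [11,17] [17,18]
{[0,4],[2,8]} hit by 4; {[9,10],[10,11],[8,13]} hit by 10; {[12,14]} hit by 14; {[15,16],[11,17]} hit by 16; {[17,18]} hit by 18.
Points: 4, 10, 14, 16, 18 (5 total).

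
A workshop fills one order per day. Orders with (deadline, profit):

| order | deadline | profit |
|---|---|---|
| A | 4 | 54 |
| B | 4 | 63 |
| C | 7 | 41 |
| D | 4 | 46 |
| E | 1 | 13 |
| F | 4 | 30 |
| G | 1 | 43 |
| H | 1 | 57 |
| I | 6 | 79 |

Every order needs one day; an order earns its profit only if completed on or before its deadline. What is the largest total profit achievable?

340

Sort by profit descending; place each in the latest free slot ≤ its deadline.
By profit: I(d6,79), B(d4,63), H(d1,57), A(d4,54), D(d4,46), G(d1,43), C(d7,41), F(d4,30), E(d1,13)
I→slot 6; B→slot 4; H→slot 1; A→slot 3; D→slot 2; G skipped; C→slot 7; F skipped; E skipped.
Profit = 57 + 46 + 54 + 63 + 79 + 41 = 340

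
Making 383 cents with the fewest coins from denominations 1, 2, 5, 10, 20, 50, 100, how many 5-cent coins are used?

0

383 − 3×100→83 − 1×50→33 − 1×20→13 − 1×10→3 − 1×2→1 − 1×1→0
Count of 5: 0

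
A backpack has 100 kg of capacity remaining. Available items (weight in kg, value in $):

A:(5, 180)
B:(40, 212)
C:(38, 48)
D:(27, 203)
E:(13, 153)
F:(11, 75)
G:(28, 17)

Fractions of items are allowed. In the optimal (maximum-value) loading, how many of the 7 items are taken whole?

5

Sort by value per unit weight and fill in that order.
Order: A (180/5=36.00) > E (153/13=11.77) > D (203/27=7.52) > F (75/11=6.82) > B (212/40=5.30) > C (48/38=1.26) > G (17/28=0.61)
Fill: take A (5 @ 180) → take E (13 @ 153) → take D (27 @ 203) → take F (11 @ 75) → take B (40 @ 212) → take 4/38 of C → 5.05; 100/100 used.
5 item(s) taken whole; one partial (take 4/38 of C).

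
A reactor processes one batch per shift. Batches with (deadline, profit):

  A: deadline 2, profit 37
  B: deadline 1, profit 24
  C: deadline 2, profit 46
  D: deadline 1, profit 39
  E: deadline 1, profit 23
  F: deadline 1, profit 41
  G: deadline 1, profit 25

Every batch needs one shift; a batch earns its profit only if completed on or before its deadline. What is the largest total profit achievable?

Profit order: C=46 F=41 D=39 A=37 G=25 B=24 E=23
Assign: C→slot 2, F→slot 1, D skipped, A skipped, G skipped, B skipped, E skipped.
Slots: [1:F] [2:C]
Profit = 41 + 46 = 87

87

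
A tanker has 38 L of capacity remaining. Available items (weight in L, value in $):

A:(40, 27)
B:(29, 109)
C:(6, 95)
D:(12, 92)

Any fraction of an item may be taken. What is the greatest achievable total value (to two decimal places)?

262.17

Order: C (95/6=15.83) > D (92/12=7.67) > B (109/29=3.76) > A (27/40=0.68)
Fill: take C (6 @ 95) → take D (12 @ 92) → take 20/29 of B → 75.17; 38/38 used.
Total value = 262.17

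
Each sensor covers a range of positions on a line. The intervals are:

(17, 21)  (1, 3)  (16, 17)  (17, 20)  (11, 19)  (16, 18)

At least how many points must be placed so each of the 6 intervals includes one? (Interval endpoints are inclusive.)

2

Sorted: [1,3] [16,17] [16,18] [11,19] [17,20] [17,21]
{[1,3]} hit by 3; {[16,17],[16,18],[11,19],[17,20],[17,21]} hit by 17.
Points: 3, 17 (2 total).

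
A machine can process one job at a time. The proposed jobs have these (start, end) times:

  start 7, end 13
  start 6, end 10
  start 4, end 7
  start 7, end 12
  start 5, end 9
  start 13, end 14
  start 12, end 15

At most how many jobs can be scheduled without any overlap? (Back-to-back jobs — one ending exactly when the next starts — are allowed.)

By end time: (4,7), (5,9), (6,10), (7,12), (7,13), (13,14), (12,15).
Pick (4,7); next start ≥ 7 → (7,12); next start ≥ 12 → (13,14).
Selected 3 jobs.

3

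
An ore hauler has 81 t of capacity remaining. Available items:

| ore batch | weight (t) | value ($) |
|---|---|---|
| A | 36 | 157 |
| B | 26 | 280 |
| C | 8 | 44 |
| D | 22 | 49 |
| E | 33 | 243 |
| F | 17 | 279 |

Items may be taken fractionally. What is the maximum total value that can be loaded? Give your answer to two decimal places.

Ratios (sorted): F 16.41, B 10.77, E 7.36, C 5.50, A 4.36, D 2.23
take F (17 @ 279); take B (26 @ 280); take E (33 @ 243); take 5/8 of C → 27.50. Capacity used 81/81.
Total value = 829.50

829.50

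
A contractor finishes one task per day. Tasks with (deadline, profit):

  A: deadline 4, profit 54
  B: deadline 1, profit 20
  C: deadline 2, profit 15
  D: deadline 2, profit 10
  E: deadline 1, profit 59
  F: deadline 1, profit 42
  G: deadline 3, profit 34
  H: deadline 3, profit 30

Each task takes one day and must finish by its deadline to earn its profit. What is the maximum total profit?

177

Sort by profit descending; place each in the latest free slot ≤ its deadline.
By profit: E(d1,59), A(d4,54), F(d1,42), G(d3,34), H(d3,30), B(d1,20), C(d2,15), D(d2,10)
E→slot 1; A→slot 4; F skipped; G→slot 3; H→slot 2; B skipped; C skipped; D skipped.
Profit = 59 + 30 + 34 + 54 = 177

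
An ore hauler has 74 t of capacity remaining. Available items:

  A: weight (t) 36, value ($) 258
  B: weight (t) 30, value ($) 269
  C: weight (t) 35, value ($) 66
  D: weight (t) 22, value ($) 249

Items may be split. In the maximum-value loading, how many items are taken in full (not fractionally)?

Ratios (sorted): D 11.32, B 8.97, A 7.17, C 1.89
take D (22 @ 249); take B (30 @ 269); take 22/36 of A → 157.67. Capacity used 74/74.
2 item(s) taken whole; one partial (take 22/36 of A).

2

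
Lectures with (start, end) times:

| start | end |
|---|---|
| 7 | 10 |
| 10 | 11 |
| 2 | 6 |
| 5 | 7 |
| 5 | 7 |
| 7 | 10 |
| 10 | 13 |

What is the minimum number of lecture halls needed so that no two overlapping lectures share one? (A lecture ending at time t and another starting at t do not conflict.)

3

Events (time:±→running): 2:+→1 5:+→2 5:+→3 … peak 3.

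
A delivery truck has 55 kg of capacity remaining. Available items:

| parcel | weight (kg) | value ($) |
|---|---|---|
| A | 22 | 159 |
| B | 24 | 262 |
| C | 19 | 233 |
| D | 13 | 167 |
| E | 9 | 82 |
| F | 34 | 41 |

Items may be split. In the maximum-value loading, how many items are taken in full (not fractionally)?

2

Greedy by value/weight ratio, highest first.
Ratios (sorted): D 12.85, C 12.26, B 10.92, E 9.11, A 7.23, F 1.21
take D (13 @ 167); take C (19 @ 233); take 23/24 of B → 251.08. Capacity used 55/55.
2 item(s) taken whole; one partial (take 23/24 of B).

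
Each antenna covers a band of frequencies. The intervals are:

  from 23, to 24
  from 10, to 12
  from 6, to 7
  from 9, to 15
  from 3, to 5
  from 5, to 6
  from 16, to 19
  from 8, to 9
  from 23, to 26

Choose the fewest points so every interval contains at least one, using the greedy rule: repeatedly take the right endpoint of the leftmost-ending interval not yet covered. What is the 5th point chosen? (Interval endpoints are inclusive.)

19

Process intervals by earliest right end; each time one isn't hit yet, stab at its right endpoint.
By right end: [3,5]  [5,6]  [6,7]  [8,9]  [10,12]  [9,15]  [16,19]  [23,24]  [23,26]
[3,5] uncovered → point at 5; [6,7] uncovered → point at 7; [8,9] uncovered → point at 9; [10,12] uncovered → point at 12; [16,19] uncovered → point at 19; [23,24] uncovered → point at 24.
Points: 5, 7, 9, 12, 19, 24 (6 total).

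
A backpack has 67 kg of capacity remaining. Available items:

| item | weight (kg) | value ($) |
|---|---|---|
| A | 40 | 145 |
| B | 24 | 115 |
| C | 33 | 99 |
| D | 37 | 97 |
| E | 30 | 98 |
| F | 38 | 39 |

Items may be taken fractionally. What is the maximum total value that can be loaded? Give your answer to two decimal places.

Greedy by value/weight ratio, highest first.
Order: B (115/24=4.79) > A (145/40=3.62) > E (98/30=3.27) > C (99/33=3.00) > D (97/37=2.62) > F (39/38=1.03)
Fill: take B (24 @ 115) → take A (40 @ 145) → take 3/30 of E → 9.80; 67/67 used.
Total value = 269.80

269.80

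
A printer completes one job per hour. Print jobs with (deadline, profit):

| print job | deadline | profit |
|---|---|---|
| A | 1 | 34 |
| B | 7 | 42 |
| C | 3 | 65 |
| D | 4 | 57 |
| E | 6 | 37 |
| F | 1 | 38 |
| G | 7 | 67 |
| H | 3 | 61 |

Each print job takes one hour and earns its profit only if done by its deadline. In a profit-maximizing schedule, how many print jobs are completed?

Profit order: G=67 C=65 H=61 D=57 B=42 F=38 E=37 A=34
Assign: G→slot 7, C→slot 3, H→slot 2, D→slot 4, B→slot 6, F→slot 1, E→slot 5, A skipped.
Slots: [1:F] [2:H] [3:C] [4:D] [5:E] [6:B] [7:G]
7 of 8 scheduled.

7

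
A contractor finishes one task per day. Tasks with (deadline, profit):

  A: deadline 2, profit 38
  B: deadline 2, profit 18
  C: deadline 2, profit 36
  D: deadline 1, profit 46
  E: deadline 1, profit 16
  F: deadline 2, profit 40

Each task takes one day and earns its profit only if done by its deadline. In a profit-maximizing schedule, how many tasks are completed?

Take jobs in profit order; each goes to the latest open slot no later than its deadline.
Profit order: D=46 F=40 A=38 C=36 B=18 E=16
Assign: D→slot 1, F→slot 2, A skipped, C skipped, B skipped, E skipped.
Slots: [1:D] [2:F]
2 of 6 scheduled.

2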